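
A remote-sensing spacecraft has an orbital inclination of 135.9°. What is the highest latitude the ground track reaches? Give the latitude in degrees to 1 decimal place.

44.1°

Retrograde orbit: the ground track reaches ±(180° − i) = ±(180 − 135.9) = ±44.1°.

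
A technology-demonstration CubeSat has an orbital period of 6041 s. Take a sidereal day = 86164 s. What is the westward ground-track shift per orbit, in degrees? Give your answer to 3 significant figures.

During one orbit Earth rotates (6041.0 / 86164) × 360° = 25.24°.

25.2°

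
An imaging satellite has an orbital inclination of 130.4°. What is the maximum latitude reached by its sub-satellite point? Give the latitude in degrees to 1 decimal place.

Retrograde orbit: the ground track reaches ±(180° − i) = ±(180 − 130.4) = ±49.6°.

49.6°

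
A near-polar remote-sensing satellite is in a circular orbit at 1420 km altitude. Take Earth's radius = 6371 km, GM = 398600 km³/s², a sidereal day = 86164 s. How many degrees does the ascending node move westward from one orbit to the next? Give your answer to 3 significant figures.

Semi-major axis a = 6371 + 1420 = 7791 km. Period T = 2π√(a³/μ) = 2π√(7791³/398600) = 6843.9 s = 114.06 min.
During one orbit Earth rotates (6843.9 / 86164) × 360° = 28.59°.

28.6°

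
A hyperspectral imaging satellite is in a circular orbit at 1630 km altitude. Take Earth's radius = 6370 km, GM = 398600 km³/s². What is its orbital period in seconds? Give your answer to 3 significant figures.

Semi-major axis a = 6370 + 1630 = 8000 km. Period T = 2π√(a³/μ) = 2π√(8000³/398600) = 7121.1 s = 118.68 min.

7120 seconds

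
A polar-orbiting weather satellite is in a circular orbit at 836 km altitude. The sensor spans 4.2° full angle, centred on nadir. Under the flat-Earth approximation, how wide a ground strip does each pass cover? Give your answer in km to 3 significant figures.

Half-angle = 4.2°/2 = 2.1°.
Swath width ≈ 2h·tan(θ/2) = 2 × 836 × tan(2.1°) = 61.3 km.

61.3 km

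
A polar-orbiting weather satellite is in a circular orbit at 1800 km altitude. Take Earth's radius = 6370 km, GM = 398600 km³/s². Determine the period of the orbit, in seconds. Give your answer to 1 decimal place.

Semi-major axis a = 6370 + 1800 = 8170 km. Period T = 2π√(a³/μ) = 2π√(8170³/398600) = 7349.3 s = 122.49 min.

7349.3 seconds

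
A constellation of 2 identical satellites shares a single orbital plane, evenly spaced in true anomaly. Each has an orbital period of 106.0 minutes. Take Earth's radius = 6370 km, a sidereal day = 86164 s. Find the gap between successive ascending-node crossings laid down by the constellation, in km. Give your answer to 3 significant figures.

1480 km

T = 106.0 min = 6360.0 s.
Single-satellite node shift = (6360.0/86164) × 360° = 26.57°.
With 2 satellites evenly phased, successive equator crossings are 26.57/2 = 13.286° apart.
That is 13.286 × 111.2 = 1477 km at the equator.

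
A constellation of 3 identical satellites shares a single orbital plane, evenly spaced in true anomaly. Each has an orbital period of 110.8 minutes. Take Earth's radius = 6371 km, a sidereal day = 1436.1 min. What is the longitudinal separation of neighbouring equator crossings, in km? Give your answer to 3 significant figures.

T = 110.8 min = 6648.0 s.
Single-satellite node shift = (6648.0/86166) × 360° = 27.78°.
With 3 satellites evenly phased, successive equator crossings are 27.78/3 = 9.258° apart.
That is 9.258 × 111.2 = 1029 km at the equator.

1030 km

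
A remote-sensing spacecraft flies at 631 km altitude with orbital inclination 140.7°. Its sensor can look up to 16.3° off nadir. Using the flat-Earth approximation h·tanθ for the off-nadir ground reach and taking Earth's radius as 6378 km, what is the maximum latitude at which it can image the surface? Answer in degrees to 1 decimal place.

41.0°

Retrograde orbit: the ground track reaches ±(180° − i) = ±(180 − 140.7) = ±39.3°.
Sensor half-swath on the ground ≈ 631·tan(16.3°) = 185 km = 1.66° of latitude.
Maximum observable latitude ≈ 39.3 + 1.66 = 41.0°.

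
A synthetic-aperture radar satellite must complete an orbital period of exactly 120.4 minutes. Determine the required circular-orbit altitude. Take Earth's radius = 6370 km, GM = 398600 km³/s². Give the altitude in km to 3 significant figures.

1710 km

T = 120.4 min = 7224.0 s.
From T = 2π√(a³/μ): a = (μ T²/4π²)^(1/3) = (398600 × 7224.0² / 4π²)^(1/3) = 8077 km.
Altitude h = a − R = 8077 − 6370 = 1707 km.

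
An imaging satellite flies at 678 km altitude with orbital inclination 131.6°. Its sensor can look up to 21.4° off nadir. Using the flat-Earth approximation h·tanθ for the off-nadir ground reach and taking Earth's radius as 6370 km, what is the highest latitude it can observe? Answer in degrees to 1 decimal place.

Retrograde orbit: the ground track reaches ±(180° − i) = ±(180 − 131.6) = ±48.4°.
Sensor half-swath on the ground ≈ 678·tan(21.4°) = 266 km = 2.39° of latitude.
Maximum observable latitude ≈ 48.4 + 2.39 = 50.8°.

50.8°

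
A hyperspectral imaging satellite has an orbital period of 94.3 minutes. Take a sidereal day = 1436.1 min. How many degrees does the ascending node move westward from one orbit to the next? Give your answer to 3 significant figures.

T = 94.3 min = 5658.0 s.
During one orbit Earth rotates (5658.0 / 86166) × 360° = 23.64°.

23.6°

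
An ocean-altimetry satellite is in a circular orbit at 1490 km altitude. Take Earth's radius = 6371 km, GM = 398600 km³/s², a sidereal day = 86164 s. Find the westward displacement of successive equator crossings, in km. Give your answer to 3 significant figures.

3220 km

Semi-major axis a = 6371 + 1490 = 7861 km. Period T = 2π√(a³/μ) = 2π√(7861³/398600) = 6936.3 s = 115.61 min.
During one orbit Earth rotates (6936.3 / 86164) × 360° = 28.98°.
At the equator that is 28.98° × (2π·6371/360) km/° = 28.98 × 111.2 = 3222 km.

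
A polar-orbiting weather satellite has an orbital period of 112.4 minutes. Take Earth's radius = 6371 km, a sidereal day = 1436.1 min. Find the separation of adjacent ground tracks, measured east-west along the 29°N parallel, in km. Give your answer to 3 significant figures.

2740 km

T = 112.4 min = 6744.0 s.
Node shift per orbit = (6744.0/86166) × 360° = 28.18°.
Equatorial spacing = 28.18 × 111.2 km/° = 3133 km.
At 29° latitude, spacing = 3133 × cos(29°) = 2740 km.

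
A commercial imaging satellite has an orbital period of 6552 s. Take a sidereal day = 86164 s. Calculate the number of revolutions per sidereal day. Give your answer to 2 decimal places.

13.15

Orbits per sidereal day = 86164 / 6552.0 = 13.151.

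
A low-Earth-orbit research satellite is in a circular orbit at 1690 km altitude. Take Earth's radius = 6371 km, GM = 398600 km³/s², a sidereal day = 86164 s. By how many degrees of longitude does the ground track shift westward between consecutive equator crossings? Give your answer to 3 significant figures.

30.1°

Semi-major axis a = 6371 + 1690 = 8061 km. Period T = 2π√(a³/μ) = 2π√(8061³/398600) = 7202.7 s = 120.04 min.
During one orbit Earth rotates (7202.7 / 86164) × 360° = 30.09°.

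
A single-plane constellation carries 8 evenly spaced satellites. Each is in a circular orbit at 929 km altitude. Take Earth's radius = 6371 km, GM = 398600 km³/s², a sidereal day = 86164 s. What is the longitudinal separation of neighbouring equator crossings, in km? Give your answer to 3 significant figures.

Semi-major axis a = 6371 + 929 = 7300 km. Period T = 2π√(a³/μ) = 2π√(7300³/398600) = 6207.2 s = 103.45 min.
Single-satellite node shift = (6207.2/86164) × 360° = 25.93°.
With 8 satellites evenly phased, successive equator crossings are 25.93/8 = 3.242° apart.
That is 3.242 × 111.2 = 360 km at the equator.

360 km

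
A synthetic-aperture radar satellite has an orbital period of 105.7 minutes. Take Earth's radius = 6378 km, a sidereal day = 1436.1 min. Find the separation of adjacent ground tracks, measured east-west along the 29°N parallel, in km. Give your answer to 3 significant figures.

T = 105.7 min = 6342.0 s.
Node shift per orbit = (6342.0/86166) × 360° = 26.50°.
Equatorial spacing = 26.50 × 111.3 km/° = 2950 km.
At 29° latitude, spacing = 2950 × cos(29°) = 2580 km.

2580 km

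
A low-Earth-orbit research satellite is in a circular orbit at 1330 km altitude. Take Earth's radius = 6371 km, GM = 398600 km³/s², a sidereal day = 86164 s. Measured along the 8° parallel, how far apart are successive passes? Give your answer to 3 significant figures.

Semi-major axis a = 6371 + 1330 = 7701 km. Period T = 2π√(a³/μ) = 2π√(7701³/398600) = 6725.6 s = 112.09 min.
Node shift per orbit = (6725.6/86164) × 360° = 28.10°.
Equatorial spacing = 28.10 × 111.2 km/° = 3125 km.
At 8° latitude, spacing = 3125 × cos(8°) = 3094 km.

3090 km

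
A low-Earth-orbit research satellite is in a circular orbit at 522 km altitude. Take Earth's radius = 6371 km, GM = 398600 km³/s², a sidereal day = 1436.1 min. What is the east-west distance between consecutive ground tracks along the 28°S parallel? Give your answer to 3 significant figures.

Semi-major axis a = 6371 + 522 = 6893 km. Period T = 2π√(a³/μ) = 2π√(6893³/398600) = 5695.4 s = 94.92 min.
Node shift per orbit = (5695.4/86166) × 360° = 23.80°.
Equatorial spacing = 23.80 × 111.2 km/° = 2646 km.
At 28° latitude, spacing = 2646 × cos(28°) = 2336 km.

2340 km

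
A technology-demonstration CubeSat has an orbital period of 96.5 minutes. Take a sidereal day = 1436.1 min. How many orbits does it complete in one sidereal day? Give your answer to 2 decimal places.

14.88

T = 96.5 min = 5790.0 s.
Orbits per sidereal day = 86166 / 5790.0 = 14.882.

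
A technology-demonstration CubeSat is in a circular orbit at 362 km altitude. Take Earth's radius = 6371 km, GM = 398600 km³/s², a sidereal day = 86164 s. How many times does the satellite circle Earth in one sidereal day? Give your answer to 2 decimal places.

15.67

Semi-major axis a = 6371 + 362 = 6733 km. Period T = 2π√(a³/μ) = 2π√(6733³/398600) = 5498.2 s = 91.64 min.
Orbits per sidereal day = 86164 / 5498.2 = 15.671.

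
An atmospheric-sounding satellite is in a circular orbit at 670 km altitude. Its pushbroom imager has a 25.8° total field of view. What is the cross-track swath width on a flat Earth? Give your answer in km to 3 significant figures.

Half-angle = 25.8°/2 = 12.9°.
Swath width ≈ 2h·tan(θ/2) = 2 × 670 × tan(12.9°) = 306.9 km.

307 km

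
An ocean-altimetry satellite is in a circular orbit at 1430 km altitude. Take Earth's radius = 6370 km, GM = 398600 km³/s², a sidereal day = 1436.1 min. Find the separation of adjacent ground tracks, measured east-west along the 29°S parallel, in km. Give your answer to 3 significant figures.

2790 km

Semi-major axis a = 6370 + 1430 = 7800 km. Period T = 2π√(a³/μ) = 2π√(7800³/398600) = 6855.7 s = 114.26 min.
Node shift per orbit = (6855.7/86166) × 360° = 28.64°.
Equatorial spacing = 28.64 × 111.2 km/° = 3184 km.
At 29° latitude, spacing = 3184 × cos(29°) = 2785 km.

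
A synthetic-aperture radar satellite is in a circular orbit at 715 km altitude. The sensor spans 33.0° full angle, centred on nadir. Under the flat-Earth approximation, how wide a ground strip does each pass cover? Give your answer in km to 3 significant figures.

424 km

Half-angle = 33.0°/2 = 16.5°.
Swath width ≈ 2h·tan(θ/2) = 2 × 715 × tan(16.5°) = 423.6 km.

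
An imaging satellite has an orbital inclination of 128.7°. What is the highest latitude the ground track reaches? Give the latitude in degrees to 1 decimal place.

51.3°

Retrograde orbit: the ground track reaches ±(180° − i) = ±(180 − 128.7) = ±51.3°.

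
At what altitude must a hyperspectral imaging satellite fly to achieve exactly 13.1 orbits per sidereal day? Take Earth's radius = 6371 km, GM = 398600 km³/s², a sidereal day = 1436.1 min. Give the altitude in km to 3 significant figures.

Required period T = 86166 / 13.1 = 6577.6 s.
From T = 2π√(a³/μ): a = (μ T²/4π²)^(1/3) = (398600 × 6577.6² / 4π²)^(1/3) = 7588 km.
Altitude h = a − R = 7588 − 6371 = 1217 km.

1220 km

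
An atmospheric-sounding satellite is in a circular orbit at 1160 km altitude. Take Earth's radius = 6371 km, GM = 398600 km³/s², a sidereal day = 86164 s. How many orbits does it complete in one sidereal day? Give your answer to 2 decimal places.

Semi-major axis a = 6371 + 1160 = 7531 km. Period T = 2π√(a³/μ) = 2π√(7531³/398600) = 6504.1 s = 108.40 min.
Orbits per sidereal day = 86164 / 6504.1 = 13.248.

13.25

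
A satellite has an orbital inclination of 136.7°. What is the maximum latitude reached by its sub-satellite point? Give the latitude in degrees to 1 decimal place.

Retrograde orbit: the ground track reaches ±(180° − i) = ±(180 − 136.7) = ±43.3°.

43.3°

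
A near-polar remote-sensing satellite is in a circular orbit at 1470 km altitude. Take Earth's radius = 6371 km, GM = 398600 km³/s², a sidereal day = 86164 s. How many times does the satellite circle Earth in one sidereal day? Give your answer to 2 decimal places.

12.47

Semi-major axis a = 6371 + 1470 = 7841 km. Period T = 2π√(a³/μ) = 2π√(7841³/398600) = 6909.8 s = 115.16 min.
Orbits per sidereal day = 86164 / 6909.8 = 12.470.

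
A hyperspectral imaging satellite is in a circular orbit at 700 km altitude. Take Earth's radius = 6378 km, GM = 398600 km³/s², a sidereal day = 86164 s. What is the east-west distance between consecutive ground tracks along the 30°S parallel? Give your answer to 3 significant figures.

2390 km

Semi-major axis a = 6378 + 700 = 7078 km. Period T = 2π√(a³/μ) = 2π√(7078³/398600) = 5926.2 s = 98.77 min.
Node shift per orbit = (5926.2/86164) × 360° = 24.76°.
Equatorial spacing = 24.76 × 111.3 km/° = 2756 km.
At 30° latitude, spacing = 2756 × cos(30°) = 2387 km.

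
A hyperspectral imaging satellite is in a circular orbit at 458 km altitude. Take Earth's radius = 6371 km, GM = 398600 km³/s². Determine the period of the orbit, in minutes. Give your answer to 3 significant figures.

Semi-major axis a = 6371 + 458 = 6829 km. Period T = 2π√(a³/μ) = 2π√(6829³/398600) = 5616.3 s = 93.60 min.

93.6 min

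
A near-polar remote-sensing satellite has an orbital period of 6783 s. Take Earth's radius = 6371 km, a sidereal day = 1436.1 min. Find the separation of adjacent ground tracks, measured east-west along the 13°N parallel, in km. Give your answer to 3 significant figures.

Node shift per orbit = (6783.0/86166) × 360° = 28.34°.
Equatorial spacing = 28.34 × 111.2 km/° = 3151 km.
At 13° latitude, spacing = 3151 × cos(13°) = 3070 km.

3070 km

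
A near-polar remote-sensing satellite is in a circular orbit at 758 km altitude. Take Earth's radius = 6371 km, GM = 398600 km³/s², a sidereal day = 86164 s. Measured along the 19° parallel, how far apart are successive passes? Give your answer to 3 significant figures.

Semi-major axis a = 6371 + 758 = 7129 km. Period T = 2π√(a³/μ) = 2π√(7129³/398600) = 5990.4 s = 99.84 min.
Node shift per orbit = (5990.4/86164) × 360° = 25.03°.
Equatorial spacing = 25.03 × 111.2 km/° = 2783 km.
At 19° latitude, spacing = 2783 × cos(19°) = 2631 km.

2630 km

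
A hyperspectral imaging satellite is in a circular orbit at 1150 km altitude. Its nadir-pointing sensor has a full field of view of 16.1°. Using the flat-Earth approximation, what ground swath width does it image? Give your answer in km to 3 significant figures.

Half-angle = 16.1°/2 = 8.05°.
Swath width ≈ 2h·tan(θ/2) = 2 × 1150 × tan(8.05°) = 325.3 km.

325 km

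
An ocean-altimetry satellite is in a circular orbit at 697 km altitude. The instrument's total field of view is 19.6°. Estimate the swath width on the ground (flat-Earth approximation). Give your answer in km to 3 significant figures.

Half-angle = 19.6°/2 = 9.8°.
Swath width ≈ 2h·tan(θ/2) = 2 × 697 × tan(9.8°) = 240.8 km.

241 km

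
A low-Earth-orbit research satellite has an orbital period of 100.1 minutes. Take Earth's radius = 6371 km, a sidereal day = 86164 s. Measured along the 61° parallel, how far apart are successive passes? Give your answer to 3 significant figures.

T = 100.1 min = 6006.0 s.
Node shift per orbit = (6006.0/86164) × 360° = 25.09°.
Equatorial spacing = 25.09 × 111.2 km/° = 2790 km.
At 61° latitude, spacing = 2790 × cos(61°) = 1353 km.

1350 km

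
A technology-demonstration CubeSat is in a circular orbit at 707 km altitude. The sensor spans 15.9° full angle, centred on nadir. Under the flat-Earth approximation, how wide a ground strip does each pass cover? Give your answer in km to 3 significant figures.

197 km

Half-angle = 15.9°/2 = 7.95°.
Swath width ≈ 2h·tan(θ/2) = 2 × 707 × tan(7.95°) = 197.5 km.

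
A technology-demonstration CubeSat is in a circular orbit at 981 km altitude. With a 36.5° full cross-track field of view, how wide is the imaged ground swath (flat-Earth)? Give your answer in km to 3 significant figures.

647 km

Half-angle = 36.5°/2 = 18.25°.
Swath width ≈ 2h·tan(θ/2) = 2 × 981 × tan(18.25°) = 647.0 km.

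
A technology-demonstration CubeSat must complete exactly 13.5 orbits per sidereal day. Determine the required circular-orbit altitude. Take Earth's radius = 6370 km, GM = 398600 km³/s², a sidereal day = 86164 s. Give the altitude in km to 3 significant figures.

Required period T = 86164 / 13.5 = 6382.5 s.
From T = 2π√(a³/μ): a = (μ T²/4π²)^(1/3) = (398600 × 6382.5² / 4π²)^(1/3) = 7437 km.
Altitude h = a − R = 7437 − 6370 = 1067 km.

1070 km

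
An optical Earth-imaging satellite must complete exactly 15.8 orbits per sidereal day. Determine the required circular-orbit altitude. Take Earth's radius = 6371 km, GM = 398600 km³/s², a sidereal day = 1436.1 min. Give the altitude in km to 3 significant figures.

325 km

Required period T = 86166 / 15.8 = 5453.5 s.
From T = 2π√(a³/μ): a = (μ T²/4π²)^(1/3) = (398600 × 5453.5² / 4π²)^(1/3) = 6696 km.
Altitude h = a − R = 6696 − 6371 = 325 km.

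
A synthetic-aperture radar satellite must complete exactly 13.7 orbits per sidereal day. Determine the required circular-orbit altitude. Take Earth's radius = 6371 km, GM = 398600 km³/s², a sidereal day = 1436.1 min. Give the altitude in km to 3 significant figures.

993 km

Required period T = 86166 / 13.7 = 6289.5 s.
From T = 2π√(a³/μ): a = (μ T²/4π²)^(1/3) = (398600 × 6289.5² / 4π²)^(1/3) = 7364 km.
Altitude h = a − R = 7364 − 6371 = 993 km.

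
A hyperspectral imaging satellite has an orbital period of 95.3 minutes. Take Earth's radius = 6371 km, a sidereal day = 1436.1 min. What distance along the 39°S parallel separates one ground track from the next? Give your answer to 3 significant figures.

2060 km

T = 95.3 min = 5718.0 s.
Node shift per orbit = (5718.0/86166) × 360° = 23.89°.
Equatorial spacing = 23.89 × 111.2 km/° = 2656 km.
At 39° latitude, spacing = 2656 × cos(39°) = 2064 km.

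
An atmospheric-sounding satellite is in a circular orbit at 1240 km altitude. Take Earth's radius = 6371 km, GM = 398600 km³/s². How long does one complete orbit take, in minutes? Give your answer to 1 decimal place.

Semi-major axis a = 6371 + 1240 = 7611 km. Period T = 2π√(a³/μ) = 2π√(7611³/398600) = 6608.1 s = 110.13 min.

110.1 min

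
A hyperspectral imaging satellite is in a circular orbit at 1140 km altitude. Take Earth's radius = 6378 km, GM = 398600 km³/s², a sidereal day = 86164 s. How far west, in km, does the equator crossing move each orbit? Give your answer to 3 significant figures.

3020 km

Semi-major axis a = 6378 + 1140 = 7518 km. Period T = 2π√(a³/μ) = 2π√(7518³/398600) = 6487.3 s = 108.12 min.
During one orbit Earth rotates (6487.3 / 86164) × 360° = 27.10°.
At the equator that is 27.10° × (2π·6378/360) km/° = 27.10 × 111.3 = 3017 km.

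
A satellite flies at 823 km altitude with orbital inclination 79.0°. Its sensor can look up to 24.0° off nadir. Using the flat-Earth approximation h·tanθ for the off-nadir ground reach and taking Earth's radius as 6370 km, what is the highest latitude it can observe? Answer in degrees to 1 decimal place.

For a prograde orbit the ground track reaches latitude ±i = ±79.0°.
Sensor half-swath on the ground ≈ 823·tan(24.0°) = 366 km = 3.30° of latitude.
Maximum observable latitude ≈ 79.0 + 3.30 = 82.3°.

82.3°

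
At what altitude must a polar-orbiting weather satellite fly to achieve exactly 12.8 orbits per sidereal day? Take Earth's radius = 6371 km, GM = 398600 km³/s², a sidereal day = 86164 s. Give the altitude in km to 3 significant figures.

1330 km

Required period T = 86164 / 12.8 = 6731.6 s.
From T = 2π√(a³/μ): a = (μ T²/4π²)^(1/3) = (398600 × 6731.6² / 4π²)^(1/3) = 7706 km.
Altitude h = a − R = 7706 − 6371 = 1335 km.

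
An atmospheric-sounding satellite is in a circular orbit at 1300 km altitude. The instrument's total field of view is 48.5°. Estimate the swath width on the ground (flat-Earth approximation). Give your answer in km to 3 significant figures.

Half-angle = 48.5°/2 = 24.25°.
Swath width ≈ 2h·tan(θ/2) = 2 × 1300 × tan(24.25°) = 1171.2 km.

1170 km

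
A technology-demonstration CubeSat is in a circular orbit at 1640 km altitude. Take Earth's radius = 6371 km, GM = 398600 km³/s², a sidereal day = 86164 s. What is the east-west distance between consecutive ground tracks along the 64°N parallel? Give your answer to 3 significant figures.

1450 km

Semi-major axis a = 6371 + 1640 = 8011 km. Period T = 2π√(a³/μ) = 2π√(8011³/398600) = 7135.8 s = 118.93 min.
Node shift per orbit = (7135.8/86164) × 360° = 29.81°.
Equatorial spacing = 29.81 × 111.2 km/° = 3315 km.
At 64° latitude, spacing = 3315 × cos(64°) = 1453 km.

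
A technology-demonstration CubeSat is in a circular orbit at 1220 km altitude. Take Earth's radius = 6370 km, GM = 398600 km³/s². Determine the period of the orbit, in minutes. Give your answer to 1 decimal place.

109.7 min

Semi-major axis a = 6370 + 1220 = 7590 km. Period T = 2π√(a³/μ) = 2π√(7590³/398600) = 6580.7 s = 109.68 min.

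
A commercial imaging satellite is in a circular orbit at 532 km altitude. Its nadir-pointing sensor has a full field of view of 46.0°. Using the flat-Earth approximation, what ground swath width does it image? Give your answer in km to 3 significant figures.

452 km

Half-angle = 46.0°/2 = 23°.
Swath width ≈ 2h·tan(θ/2) = 2 × 532 × tan(23°) = 451.6 km.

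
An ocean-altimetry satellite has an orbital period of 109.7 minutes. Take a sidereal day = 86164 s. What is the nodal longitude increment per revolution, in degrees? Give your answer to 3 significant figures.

27.5°

T = 109.7 min = 6582.0 s.
During one orbit Earth rotates (6582.0 / 86164) × 360° = 27.50°.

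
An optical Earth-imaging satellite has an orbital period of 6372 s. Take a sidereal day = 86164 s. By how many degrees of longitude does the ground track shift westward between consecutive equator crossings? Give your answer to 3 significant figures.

During one orbit Earth rotates (6372.0 / 86164) × 360° = 26.62°.

26.6°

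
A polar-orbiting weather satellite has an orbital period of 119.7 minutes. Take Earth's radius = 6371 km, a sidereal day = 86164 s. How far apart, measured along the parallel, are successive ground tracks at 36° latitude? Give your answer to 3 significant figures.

2700 km

T = 119.7 min = 7182.0 s.
Node shift per orbit = (7182.0/86164) × 360° = 30.01°.
Equatorial spacing = 30.01 × 111.2 km/° = 3337 km.
At 36° latitude, spacing = 3337 × cos(36°) = 2699 km.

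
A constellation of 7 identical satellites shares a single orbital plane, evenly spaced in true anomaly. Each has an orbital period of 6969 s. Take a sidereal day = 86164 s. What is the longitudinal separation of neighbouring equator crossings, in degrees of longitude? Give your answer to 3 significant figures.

4.16°

Single-satellite node shift = (6969.0/86164) × 360° = 29.12°.
With 7 satellites evenly phased, successive equator crossings are 29.12/7 = 4.160° apart.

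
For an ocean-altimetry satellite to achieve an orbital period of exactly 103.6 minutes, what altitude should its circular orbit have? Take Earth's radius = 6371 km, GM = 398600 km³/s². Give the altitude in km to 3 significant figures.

T = 103.6 min = 6216.0 s.
From T = 2π√(a³/μ): a = (μ T²/4π²)^(1/3) = (398600 × 6216.0² / 4π²)^(1/3) = 7307 km.
Altitude h = a − R = 7307 − 6371 = 936 km.

936 km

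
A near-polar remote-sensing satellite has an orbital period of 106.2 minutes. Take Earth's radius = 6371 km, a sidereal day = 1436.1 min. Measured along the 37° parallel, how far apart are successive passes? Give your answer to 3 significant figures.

T = 106.2 min = 6372.0 s.
Node shift per orbit = (6372.0/86166) × 360° = 26.62°.
Equatorial spacing = 26.62 × 111.2 km/° = 2960 km.
At 37° latitude, spacing = 2960 × cos(37°) = 2364 km.

2360 km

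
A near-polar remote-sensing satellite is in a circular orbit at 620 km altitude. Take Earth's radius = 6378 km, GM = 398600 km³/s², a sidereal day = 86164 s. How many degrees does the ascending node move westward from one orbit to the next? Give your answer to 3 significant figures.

Semi-major axis a = 6378 + 620 = 6998 km. Period T = 2π√(a³/μ) = 2π√(6998³/398600) = 5826.0 s = 97.10 min.
During one orbit Earth rotates (5826.0 / 86164) × 360° = 24.34°.

24.3°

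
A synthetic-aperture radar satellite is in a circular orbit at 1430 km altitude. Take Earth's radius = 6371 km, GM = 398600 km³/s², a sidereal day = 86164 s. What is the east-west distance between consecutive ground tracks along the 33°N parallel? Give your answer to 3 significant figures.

Semi-major axis a = 6371 + 1430 = 7801 km. Period T = 2π√(a³/μ) = 2π√(7801³/398600) = 6857.0 s = 114.28 min.
Node shift per orbit = (6857.0/86164) × 360° = 28.65°.
Equatorial spacing = 28.65 × 111.2 km/° = 3186 km.
At 33° latitude, spacing = 3186 × cos(33°) = 2672 km.

2670 km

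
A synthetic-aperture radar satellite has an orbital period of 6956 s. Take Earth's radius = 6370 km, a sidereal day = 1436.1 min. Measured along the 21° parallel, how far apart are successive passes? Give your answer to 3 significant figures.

3020 km

Node shift per orbit = (6956.0/86166) × 360° = 29.06°.
Equatorial spacing = 29.06 × 111.2 km/° = 3231 km.
At 21° latitude, spacing = 3231 × cos(21°) = 3016 km.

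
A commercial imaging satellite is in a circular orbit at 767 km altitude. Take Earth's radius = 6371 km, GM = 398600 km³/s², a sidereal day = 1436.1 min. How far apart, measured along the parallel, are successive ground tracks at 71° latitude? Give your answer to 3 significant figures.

908 km

Semi-major axis a = 6371 + 767 = 7138 km. Period T = 2π√(a³/μ) = 2π√(7138³/398600) = 6001.7 s = 100.03 min.
Node shift per orbit = (6001.7/86166) × 360° = 25.08°.
Equatorial spacing = 25.08 × 111.2 km/° = 2788 km.
At 71° latitude, spacing = 2788 × cos(71°) = 908 km.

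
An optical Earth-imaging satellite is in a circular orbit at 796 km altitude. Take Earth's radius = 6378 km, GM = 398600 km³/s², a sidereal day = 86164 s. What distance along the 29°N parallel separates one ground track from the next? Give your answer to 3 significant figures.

2460 km

Semi-major axis a = 6378 + 796 = 7174 km. Period T = 2π√(a³/μ) = 2π√(7174³/398600) = 6047.2 s = 100.79 min.
Node shift per orbit = (6047.2/86164) × 360° = 25.27°.
Equatorial spacing = 25.27 × 111.3 km/° = 2812 km.
At 29° latitude, spacing = 2812 × cos(29°) = 2460 km.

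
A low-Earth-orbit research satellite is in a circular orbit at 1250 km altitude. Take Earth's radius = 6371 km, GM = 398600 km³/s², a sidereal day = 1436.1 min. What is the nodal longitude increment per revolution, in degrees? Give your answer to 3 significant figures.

27.7°

Semi-major axis a = 6371 + 1250 = 7621 km. Period T = 2π√(a³/μ) = 2π√(7621³/398600) = 6621.1 s = 110.35 min.
During one orbit Earth rotates (6621.1 / 86166) × 360° = 27.66°.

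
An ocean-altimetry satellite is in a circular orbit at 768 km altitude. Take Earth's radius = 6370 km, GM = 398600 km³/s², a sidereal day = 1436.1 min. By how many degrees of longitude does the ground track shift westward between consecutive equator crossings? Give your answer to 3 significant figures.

25.1°

Semi-major axis a = 6370 + 768 = 7138 km. Period T = 2π√(a³/μ) = 2π√(7138³/398600) = 6001.7 s = 100.03 min.
During one orbit Earth rotates (6001.7 / 86166) × 360° = 25.08°.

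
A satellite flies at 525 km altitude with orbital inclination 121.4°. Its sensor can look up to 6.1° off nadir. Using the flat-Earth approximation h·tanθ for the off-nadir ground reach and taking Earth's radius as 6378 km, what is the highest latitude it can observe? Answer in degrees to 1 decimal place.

Retrograde orbit: the ground track reaches ±(180° − i) = ±(180 − 121.4) = ±58.6°.
Sensor half-swath on the ground ≈ 525·tan(6.1°) = 56 km = 0.50° of latitude.
Maximum observable latitude ≈ 58.6 + 0.50 = 59.1°.

59.1°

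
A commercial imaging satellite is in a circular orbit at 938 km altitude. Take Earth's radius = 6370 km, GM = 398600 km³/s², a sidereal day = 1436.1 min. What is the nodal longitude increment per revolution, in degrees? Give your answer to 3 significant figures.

26.0°

Semi-major axis a = 6370 + 938 = 7308 km. Period T = 2π√(a³/μ) = 2π√(7308³/398600) = 6217.4 s = 103.62 min.
During one orbit Earth rotates (6217.4 / 86166) × 360° = 25.98°.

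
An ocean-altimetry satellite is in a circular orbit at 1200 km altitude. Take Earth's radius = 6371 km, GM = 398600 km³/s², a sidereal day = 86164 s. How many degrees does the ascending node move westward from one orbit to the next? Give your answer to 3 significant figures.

27.4°

Semi-major axis a = 6371 + 1200 = 7571 km. Period T = 2π√(a³/μ) = 2π√(7571³/398600) = 6556.0 s = 109.27 min.
During one orbit Earth rotates (6556.0 / 86164) × 360° = 27.39°.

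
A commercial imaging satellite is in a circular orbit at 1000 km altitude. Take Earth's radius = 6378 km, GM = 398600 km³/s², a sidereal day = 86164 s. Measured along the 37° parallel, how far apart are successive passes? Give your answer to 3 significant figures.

Semi-major axis a = 6378 + 1000 = 7378 km. Period T = 2π√(a³/μ) = 2π√(7378³/398600) = 6306.9 s = 105.12 min.
Node shift per orbit = (6306.9/86164) × 360° = 26.35°.
Equatorial spacing = 26.35 × 111.3 km/° = 2933 km.
At 37° latitude, spacing = 2933 × cos(37°) = 2343 km.

2340 km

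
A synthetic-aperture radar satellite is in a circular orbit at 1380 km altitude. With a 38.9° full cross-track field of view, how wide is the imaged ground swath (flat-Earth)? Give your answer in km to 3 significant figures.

Half-angle = 38.9°/2 = 19.45°.
Swath width ≈ 2h·tan(θ/2) = 2 × 1380 × tan(19.45°) = 974.7 km.

975 km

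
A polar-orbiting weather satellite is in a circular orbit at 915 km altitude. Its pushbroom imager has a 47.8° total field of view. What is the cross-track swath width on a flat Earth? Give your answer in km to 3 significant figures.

Half-angle = 47.8°/2 = 23.9°.
Swath width ≈ 2h·tan(θ/2) = 2 × 915 × tan(23.9°) = 810.9 km.

811 km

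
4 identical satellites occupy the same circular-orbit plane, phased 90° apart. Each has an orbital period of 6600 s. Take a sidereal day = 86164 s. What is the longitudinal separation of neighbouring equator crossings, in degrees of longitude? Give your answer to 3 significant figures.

6.89°

Single-satellite node shift = (6600.0/86164) × 360° = 27.58°.
With 4 satellites evenly phased, successive equator crossings are 27.58/4 = 6.894° apart.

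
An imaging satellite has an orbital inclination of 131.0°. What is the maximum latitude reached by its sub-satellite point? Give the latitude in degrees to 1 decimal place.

Retrograde orbit: the ground track reaches ±(180° − i) = ±(180 − 131.0) = ±49.0°.

49.0°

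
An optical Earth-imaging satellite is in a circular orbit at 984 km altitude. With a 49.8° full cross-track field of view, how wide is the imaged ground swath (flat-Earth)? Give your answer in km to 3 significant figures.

914 km

Half-angle = 49.8°/2 = 24.9°.
Swath width ≈ 2h·tan(θ/2) = 2 × 984 × tan(24.9°) = 913.5 km.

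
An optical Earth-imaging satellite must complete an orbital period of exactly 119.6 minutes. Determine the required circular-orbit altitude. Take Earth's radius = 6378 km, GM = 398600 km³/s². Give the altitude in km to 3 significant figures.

1660 km

T = 119.6 min = 7176.0 s.
From T = 2π√(a³/μ): a = (μ T²/4π²)^(1/3) = (398600 × 7176.0² / 4π²)^(1/3) = 8041 km.
Altitude h = a − R = 8041 − 6378 = 1663 km.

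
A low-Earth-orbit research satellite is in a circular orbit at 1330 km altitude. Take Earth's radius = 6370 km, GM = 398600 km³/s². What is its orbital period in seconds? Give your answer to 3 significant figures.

Semi-major axis a = 6370 + 1330 = 7700 km. Period T = 2π√(a³/μ) = 2π√(7700³/398600) = 6724.3 s = 112.07 min.

6720 seconds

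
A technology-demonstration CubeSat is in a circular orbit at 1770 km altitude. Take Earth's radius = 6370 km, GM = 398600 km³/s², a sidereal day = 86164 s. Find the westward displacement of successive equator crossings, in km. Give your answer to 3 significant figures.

3400 km

Semi-major axis a = 6370 + 1770 = 8140 km. Period T = 2π√(a³/μ) = 2π√(8140³/398600) = 7308.8 s = 121.81 min.
During one orbit Earth rotates (7308.8 / 86164) × 360° = 30.54°.
At the equator that is 30.54° × (2π·6370/360) km/° = 30.54 × 111.2 = 3395 km.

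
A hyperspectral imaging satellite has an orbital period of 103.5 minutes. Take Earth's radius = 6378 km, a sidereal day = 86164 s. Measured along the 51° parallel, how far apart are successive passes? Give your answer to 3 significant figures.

1820 km

T = 103.5 min = 6210.0 s.
Node shift per orbit = (6210.0/86164) × 360° = 25.95°.
Equatorial spacing = 25.95 × 111.3 km/° = 2888 km.
At 51° latitude, spacing = 2888 × cos(51°) = 1818 km.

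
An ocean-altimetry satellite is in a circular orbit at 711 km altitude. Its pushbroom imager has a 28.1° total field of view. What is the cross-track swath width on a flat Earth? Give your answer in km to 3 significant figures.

356 km

Half-angle = 28.1°/2 = 14.05°.
Swath width ≈ 2h·tan(θ/2) = 2 × 711 × tan(14.05°) = 355.9 km.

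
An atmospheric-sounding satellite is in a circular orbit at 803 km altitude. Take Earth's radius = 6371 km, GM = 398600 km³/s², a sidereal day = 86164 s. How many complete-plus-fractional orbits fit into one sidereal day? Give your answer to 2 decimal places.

14.25

Semi-major axis a = 6371 + 803 = 7174 km. Period T = 2π√(a³/μ) = 2π√(7174³/398600) = 6047.2 s = 100.79 min.
Orbits per sidereal day = 86164 / 6047.2 = 14.249.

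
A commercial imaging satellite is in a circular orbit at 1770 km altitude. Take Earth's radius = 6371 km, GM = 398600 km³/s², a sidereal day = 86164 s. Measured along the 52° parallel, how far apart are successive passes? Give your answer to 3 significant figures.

Semi-major axis a = 6371 + 1770 = 8141 km. Period T = 2π√(a³/μ) = 2π√(8141³/398600) = 7310.2 s = 121.84 min.
Node shift per orbit = (7310.2/86164) × 360° = 30.54°.
Equatorial spacing = 30.54 × 111.2 km/° = 3396 km.
At 52° latitude, spacing = 3396 × cos(52°) = 2091 km.

2090 km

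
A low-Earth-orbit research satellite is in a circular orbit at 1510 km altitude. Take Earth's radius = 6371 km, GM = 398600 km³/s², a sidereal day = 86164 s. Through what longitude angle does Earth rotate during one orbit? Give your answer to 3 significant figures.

Semi-major axis a = 6371 + 1510 = 7881 km. Period T = 2π√(a³/μ) = 2π√(7881³/398600) = 6962.8 s = 116.05 min.
During one orbit Earth rotates (6962.8 / 86164) × 360° = 29.09°.

29.1°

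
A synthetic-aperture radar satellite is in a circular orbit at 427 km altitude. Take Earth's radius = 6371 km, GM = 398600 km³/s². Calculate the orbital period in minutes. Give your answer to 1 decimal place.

93.0 min

Semi-major axis a = 6371 + 427 = 6798 km. Period T = 2π√(a³/μ) = 2π√(6798³/398600) = 5578.1 s = 92.97 min.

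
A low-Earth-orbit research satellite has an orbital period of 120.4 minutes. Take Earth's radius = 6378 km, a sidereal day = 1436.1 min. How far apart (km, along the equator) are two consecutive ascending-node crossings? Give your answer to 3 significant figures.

T = 120.4 min = 7224.0 s.
During one orbit Earth rotates (7224.0 / 86166) × 360° = 30.18°.
At the equator that is 30.18° × (2π·6378/360) km/° = 30.18 × 111.3 = 3360 km.

3360 km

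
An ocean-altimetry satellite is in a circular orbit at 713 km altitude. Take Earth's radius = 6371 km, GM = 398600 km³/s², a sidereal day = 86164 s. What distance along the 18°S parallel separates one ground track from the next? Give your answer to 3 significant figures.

2620 km

Semi-major axis a = 6371 + 713 = 7084 km. Period T = 2π√(a³/μ) = 2π√(7084³/398600) = 5933.7 s = 98.90 min.
Node shift per orbit = (5933.7/86164) × 360° = 24.79°.
Equatorial spacing = 24.79 × 111.2 km/° = 2757 km.
At 18° latitude, spacing = 2757 × cos(18°) = 2622 km.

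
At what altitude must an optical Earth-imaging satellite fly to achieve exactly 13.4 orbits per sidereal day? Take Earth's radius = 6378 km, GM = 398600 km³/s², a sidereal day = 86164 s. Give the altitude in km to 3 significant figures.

1100 km

Required period T = 86164 / 13.4 = 6430.1 s.
From T = 2π√(a³/μ): a = (μ T²/4π²)^(1/3) = (398600 × 6430.1² / 4π²)^(1/3) = 7474 km.
Altitude h = a − R = 7474 − 6378 = 1096 km.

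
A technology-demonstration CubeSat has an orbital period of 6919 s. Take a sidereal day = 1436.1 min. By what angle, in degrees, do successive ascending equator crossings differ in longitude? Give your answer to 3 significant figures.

During one orbit Earth rotates (6919.0 / 86166) × 360° = 28.91°.

28.9°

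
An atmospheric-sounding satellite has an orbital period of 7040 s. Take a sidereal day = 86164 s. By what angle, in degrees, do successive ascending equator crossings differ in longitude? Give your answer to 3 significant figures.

29.4°

During one orbit Earth rotates (7040.0 / 86164) × 360° = 29.41°.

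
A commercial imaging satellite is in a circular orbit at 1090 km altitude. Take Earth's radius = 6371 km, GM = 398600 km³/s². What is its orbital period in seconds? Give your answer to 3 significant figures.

Semi-major axis a = 6371 + 1090 = 7461 km. Period T = 2π√(a³/μ) = 2π√(7461³/398600) = 6413.7 s = 106.89 min.

6410 seconds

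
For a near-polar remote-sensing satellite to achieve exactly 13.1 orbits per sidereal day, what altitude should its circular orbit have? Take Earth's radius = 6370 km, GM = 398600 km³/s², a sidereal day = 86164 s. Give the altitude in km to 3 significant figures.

Required period T = 86164 / 13.1 = 6577.4 s.
From T = 2π√(a³/μ): a = (μ T²/4π²)^(1/3) = (398600 × 6577.4² / 4π²)^(1/3) = 7587 km.
Altitude h = a − R = 7587 − 6370 = 1217 km.

1220 km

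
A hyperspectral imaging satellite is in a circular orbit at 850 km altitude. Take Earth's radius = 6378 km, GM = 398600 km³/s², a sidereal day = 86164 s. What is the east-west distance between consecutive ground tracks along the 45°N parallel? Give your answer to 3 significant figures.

Semi-major axis a = 6378 + 850 = 7228 km. Period T = 2π√(a³/μ) = 2π√(7228³/398600) = 6115.6 s = 101.93 min.
Node shift per orbit = (6115.6/86164) × 360° = 25.55°.
Equatorial spacing = 25.55 × 111.3 km/° = 2844 km.
At 45° latitude, spacing = 2844 × cos(45°) = 2011 km.

2010 km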